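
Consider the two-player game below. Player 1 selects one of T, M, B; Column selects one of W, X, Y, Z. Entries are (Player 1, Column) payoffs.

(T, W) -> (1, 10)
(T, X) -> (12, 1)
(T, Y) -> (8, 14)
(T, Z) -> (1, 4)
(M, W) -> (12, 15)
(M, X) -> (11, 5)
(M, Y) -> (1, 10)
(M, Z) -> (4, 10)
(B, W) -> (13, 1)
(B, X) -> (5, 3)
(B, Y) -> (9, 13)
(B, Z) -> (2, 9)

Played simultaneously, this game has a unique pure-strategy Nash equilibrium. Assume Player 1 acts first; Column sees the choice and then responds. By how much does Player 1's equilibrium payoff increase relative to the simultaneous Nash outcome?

3

Column best-responds to each possible Player 1 move:
- T: BR = Y, leader payoff 8.
- M: BR = W, leader payoff 12.
- B: BR = Y, leader payoff 9.
Player 1's induced payoffs are 8, 12, 9, so Player 1 commits to M. Subgame-perfect outcome: (M, W) with payoffs (12, 15).
Under simultaneous play:
Player 1's best replies: W→B; X→T; Y→B; Z→M.
Column's best replies: T→Y; M→W; B→Y.
Only (B, Y) has each player best-responding; Nash payoffs (9, 13).
Player 1's commitment gain: 12 − 9 = 3.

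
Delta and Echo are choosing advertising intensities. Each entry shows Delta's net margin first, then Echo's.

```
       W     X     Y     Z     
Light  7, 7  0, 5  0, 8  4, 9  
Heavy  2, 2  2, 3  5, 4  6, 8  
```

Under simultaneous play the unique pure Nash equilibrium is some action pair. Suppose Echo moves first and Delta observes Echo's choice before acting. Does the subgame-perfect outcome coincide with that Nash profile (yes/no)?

Work backward from Delta's decision.
- W: BR = Light, leader payoff 7.
- X: BR = Heavy, leader payoff 3.
- Y: BR = Heavy, leader payoff 4.
- Z: BR = Heavy, leader payoff 8.
Among 7, 3, 4, 8, the best is 8 at Z. Subgame-perfect outcome: (Heavy, Z) with payoffs (6, 8).
Under simultaneous play:
Delta's best replies: W→Light; X→Heavy; Y→Heavy; Z→Heavy.
Echo's best replies: Light→Z; Heavy→Z.
Only (Heavy, Z) has each player best-responding; Nash payoffs (6, 8).
Sequential outcome (Heavy, Z) coincides with the Nash profile (Heavy, Z).

yes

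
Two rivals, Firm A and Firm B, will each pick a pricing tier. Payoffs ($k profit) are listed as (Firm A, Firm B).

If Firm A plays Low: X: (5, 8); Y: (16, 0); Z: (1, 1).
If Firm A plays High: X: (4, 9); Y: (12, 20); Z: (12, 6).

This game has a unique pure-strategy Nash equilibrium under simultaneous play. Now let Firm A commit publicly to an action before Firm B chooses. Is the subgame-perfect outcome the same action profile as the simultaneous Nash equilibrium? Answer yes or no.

no

Backward induction with Firm A moving first.
- Low: BR = X, leader payoff 5.
- High: BR = Y, leader payoff 12.
Maximizing over 5, 12, Firm A chooses High. Subgame-perfect outcome: (High, Y) with payoffs (12, 20).
Now find the simultaneous Nash equilibrium.
Firm A's best replies: X→Low; Y→Low; Z→High.
Firm B's best replies: Low→X; High→Y.
Only (Low, X) has each player best-responding; Nash payoffs (5, 8).
Sequential outcome (High, Y) differs from the Nash profile (Low, X).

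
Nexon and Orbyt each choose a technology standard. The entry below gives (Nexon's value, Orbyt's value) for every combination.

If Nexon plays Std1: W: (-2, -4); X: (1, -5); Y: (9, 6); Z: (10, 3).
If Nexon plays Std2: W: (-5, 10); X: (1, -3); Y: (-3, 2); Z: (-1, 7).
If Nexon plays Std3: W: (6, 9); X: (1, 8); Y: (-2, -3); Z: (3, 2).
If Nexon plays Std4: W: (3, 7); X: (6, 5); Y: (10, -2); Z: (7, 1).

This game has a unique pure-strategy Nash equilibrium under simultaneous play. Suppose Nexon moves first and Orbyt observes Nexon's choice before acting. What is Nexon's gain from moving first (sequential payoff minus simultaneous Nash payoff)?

3

Orbyt best-responds to each possible Nexon move:
- Std1: Orbyt compares -4, -5, 6, 3 and picks Y; Nexon would get 9.
- Std2: Orbyt compares 10, -3, 2, 7 and picks W; Nexon would get -5.
- Std3: Orbyt compares 9, 8, -3, 2 and picks W; Nexon would get 6.
- Std4: Orbyt compares 7, 5, -2, 1 and picks W; Nexon would get 3.
Among 9, -5, 6, 3, the best is 9 at Std1. Subgame-perfect outcome: (Std1, Y) with payoffs (9, 6).
Under simultaneous play:
Nexon's best replies: W→Std3; X→Std4; Y→Std4; Z→Std1.
Orbyt's best replies: Std1→Y; Std2→W; Std3→W; Std4→W.
Only (Std3, W) has each player best-responding; Nash payoffs (6, 9).
Nexon's commitment gain: 9 − 6 = 3.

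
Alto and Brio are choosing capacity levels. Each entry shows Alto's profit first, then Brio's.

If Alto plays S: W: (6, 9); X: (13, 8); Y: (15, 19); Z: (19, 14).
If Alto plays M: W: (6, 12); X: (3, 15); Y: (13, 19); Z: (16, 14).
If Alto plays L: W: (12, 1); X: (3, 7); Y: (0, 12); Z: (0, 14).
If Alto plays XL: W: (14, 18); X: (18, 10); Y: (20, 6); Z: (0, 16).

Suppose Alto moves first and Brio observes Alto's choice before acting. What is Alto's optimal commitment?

Brio best-responds to each possible Alto move:
- S → Brio plays Y (best of 9, 8, 19, 14); Alto gets 15.
- M → Brio plays Y (best of 12, 15, 19, 14); Alto gets 13.
- L → Brio plays Z (best of 1, 7, 12, 14); Alto gets 0.
- XL → Brio plays W (best of 18, 10, 6, 16); Alto gets 14.
Alto's induced payoffs are 15, 13, 0, 14, so Alto commits to S. Subgame-perfect outcome: (S, Y) with payoffs (15, 19).

S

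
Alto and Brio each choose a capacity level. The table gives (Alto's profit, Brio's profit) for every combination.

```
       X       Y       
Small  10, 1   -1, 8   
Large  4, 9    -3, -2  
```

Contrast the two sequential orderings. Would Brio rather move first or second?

If Alto leads: Brio's best replies are Small→Y, Large→X; Alto's induced payoffs -1, 4; outcome (Large, X), payoffs (4, 9).
If Brio leads: Alto's best replies are X→Small, Y→Small; Brio's induced payoffs 1, 8; outcome (Small, Y), payoffs (-1, 8).
Brio gets 8 moving first and 9 moving second, so Brio prefers to move second.

second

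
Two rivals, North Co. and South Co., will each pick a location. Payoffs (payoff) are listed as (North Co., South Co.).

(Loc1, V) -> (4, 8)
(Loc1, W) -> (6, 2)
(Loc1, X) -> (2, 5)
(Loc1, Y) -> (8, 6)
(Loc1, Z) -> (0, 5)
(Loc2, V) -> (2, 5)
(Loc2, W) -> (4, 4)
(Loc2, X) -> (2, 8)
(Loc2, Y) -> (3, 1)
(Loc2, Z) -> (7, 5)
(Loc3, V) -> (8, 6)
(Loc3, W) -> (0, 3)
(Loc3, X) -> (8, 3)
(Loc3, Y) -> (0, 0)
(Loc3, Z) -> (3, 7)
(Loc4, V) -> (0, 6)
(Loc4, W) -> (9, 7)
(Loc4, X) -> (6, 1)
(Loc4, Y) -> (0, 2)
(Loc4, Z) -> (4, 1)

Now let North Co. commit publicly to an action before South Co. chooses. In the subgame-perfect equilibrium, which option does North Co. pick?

Loc4

South Co. best-responds to each possible North Co. move:
- Loc1: BR = V, leader payoff 4.
- Loc2: BR = X, leader payoff 2.
- Loc3: BR = Z, leader payoff 3.
- Loc4: BR = W, leader payoff 9.
Among 4, 2, 3, 9, the best is 9 at Loc4. Subgame-perfect outcome: (Loc4, W) with payoffs (9, 7).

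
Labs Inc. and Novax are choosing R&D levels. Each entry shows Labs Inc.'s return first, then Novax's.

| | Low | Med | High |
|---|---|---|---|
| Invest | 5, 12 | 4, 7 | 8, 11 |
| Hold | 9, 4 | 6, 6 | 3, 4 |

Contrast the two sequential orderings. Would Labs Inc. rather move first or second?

If Labs Inc. leads: Novax's best replies are Invest→Low, Hold→Med; Labs Inc.'s induced payoffs 5, 6; outcome (Hold, Med), payoffs (6, 6).
If Novax leads: Labs Inc.'s best replies are Low→Hold, Med→Hold, High→Invest; Novax's induced payoffs 4, 6, 11; outcome (Invest, High), payoffs (8, 11).
Labs Inc. gets 6 moving first and 8 moving second, so Labs Inc. prefers to move second.

second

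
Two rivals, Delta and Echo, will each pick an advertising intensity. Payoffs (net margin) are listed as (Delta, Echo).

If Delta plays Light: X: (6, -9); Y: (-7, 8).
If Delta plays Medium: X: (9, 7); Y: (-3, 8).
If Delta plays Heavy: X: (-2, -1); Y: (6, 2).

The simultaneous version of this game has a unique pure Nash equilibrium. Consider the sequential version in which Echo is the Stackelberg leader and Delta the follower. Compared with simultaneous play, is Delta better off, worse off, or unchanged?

better off

Work backward from Delta's decision.
- X: Delta compares 6, 9, -2 and picks Medium; Echo would get 7.
- Y: Delta compares -7, -3, 6 and picks Heavy; Echo would get 2.
Among 7, 2, the best is 7 at X. Subgame-perfect outcome: (Medium, X) with payoffs (9, 7).
For the simultaneous game, intersect best replies.
Delta's best replies: X→Medium; Y→Heavy.
Echo's best replies: Light→Y; Medium→Y; Heavy→Y.
Only (Heavy, Y) has each player best-responding; Nash payoffs (6, 2).
Delta earns 9 sequentially versus 6 at the Nash outcome: better off.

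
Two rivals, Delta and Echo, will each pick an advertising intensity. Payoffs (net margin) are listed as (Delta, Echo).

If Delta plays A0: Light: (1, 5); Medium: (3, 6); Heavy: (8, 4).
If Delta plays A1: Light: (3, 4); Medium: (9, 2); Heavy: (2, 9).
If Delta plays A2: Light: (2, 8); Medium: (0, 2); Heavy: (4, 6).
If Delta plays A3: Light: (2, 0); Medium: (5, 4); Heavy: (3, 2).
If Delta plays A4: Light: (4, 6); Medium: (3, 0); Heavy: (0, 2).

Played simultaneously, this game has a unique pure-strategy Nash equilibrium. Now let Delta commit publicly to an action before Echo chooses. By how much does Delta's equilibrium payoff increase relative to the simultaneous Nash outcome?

Solve by backward induction (Delta leads).
- A0: BR = Medium, leader payoff 3.
- A1: BR = Heavy, leader payoff 2.
- A2: BR = Light, leader payoff 2.
- A3: BR = Medium, leader payoff 5.
- A4: BR = Light, leader payoff 4.
Among 3, 2, 2, 5, 4, the best is 5 at A3. Subgame-perfect outcome: (A3, Medium) with payoffs (5, 4).
For the simultaneous game, intersect best replies.
Delta's best replies: Light→A4; Medium→A1; Heavy→A0.
Echo's best replies: A0→Medium; A1→Heavy; A2→Light; A3→Medium; A4→Light.
Only (A4, Light) has each player best-responding; Nash payoffs (4, 6).
Delta's commitment gain: 5 − 4 = 1.

1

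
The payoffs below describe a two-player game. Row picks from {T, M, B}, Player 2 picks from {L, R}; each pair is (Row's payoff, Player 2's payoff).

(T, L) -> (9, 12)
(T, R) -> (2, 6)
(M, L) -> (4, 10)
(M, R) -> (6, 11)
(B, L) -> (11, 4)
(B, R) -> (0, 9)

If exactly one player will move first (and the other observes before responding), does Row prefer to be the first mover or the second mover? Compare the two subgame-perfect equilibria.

first

If Row leads: Player 2's best replies are T→L, M→R, B→R; Row's induced payoffs 9, 6, 0; outcome (T, L), payoffs (9, 12).
If Player 2 leads: Row's best replies are L→B, R→M; Player 2's induced payoffs 4, 11; outcome (M, R), payoffs (6, 11).
Row gets 9 moving first and 6 moving second, so Row prefers to move first.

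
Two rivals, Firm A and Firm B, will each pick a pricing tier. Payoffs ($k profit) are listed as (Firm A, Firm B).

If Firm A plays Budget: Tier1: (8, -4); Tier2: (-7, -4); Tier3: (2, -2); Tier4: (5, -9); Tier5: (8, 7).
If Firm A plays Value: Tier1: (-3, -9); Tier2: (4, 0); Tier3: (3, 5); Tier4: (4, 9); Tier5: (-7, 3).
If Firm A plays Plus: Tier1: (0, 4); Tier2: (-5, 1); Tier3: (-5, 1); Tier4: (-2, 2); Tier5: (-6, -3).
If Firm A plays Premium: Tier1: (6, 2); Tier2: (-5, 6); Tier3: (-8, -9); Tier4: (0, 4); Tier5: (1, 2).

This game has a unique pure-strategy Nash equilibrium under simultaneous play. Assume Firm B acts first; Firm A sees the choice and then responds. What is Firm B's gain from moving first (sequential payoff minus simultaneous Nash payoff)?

0

Solve by backward induction (Firm B leads).
- Tier1: BR = Budget, leader payoff -4.
- Tier2: BR = Value, leader payoff 0.
- Tier3: BR = Value, leader payoff 5.
- Tier4: BR = Budget, leader payoff -9.
- Tier5: BR = Budget, leader payoff 7.
Firm B's induced payoffs are -4, 0, 5, -9, 7, so Firm B commits to Tier5. Subgame-perfect outcome: (Budget, Tier5) with payoffs (8, 7).
For the simultaneous game, intersect best replies.
Firm A's best replies: Tier1→Budget; Tier2→Value; Tier3→Value; Tier4→Budget; Tier5→Budget.
Firm B's best replies: Budget→Tier5; Value→Tier4; Plus→Tier1; Premium→Tier2.
Only (Budget, Tier5) has each player best-responding; Nash payoffs (8, 7).
Firm B's commitment gain: 7 − 7 = 0.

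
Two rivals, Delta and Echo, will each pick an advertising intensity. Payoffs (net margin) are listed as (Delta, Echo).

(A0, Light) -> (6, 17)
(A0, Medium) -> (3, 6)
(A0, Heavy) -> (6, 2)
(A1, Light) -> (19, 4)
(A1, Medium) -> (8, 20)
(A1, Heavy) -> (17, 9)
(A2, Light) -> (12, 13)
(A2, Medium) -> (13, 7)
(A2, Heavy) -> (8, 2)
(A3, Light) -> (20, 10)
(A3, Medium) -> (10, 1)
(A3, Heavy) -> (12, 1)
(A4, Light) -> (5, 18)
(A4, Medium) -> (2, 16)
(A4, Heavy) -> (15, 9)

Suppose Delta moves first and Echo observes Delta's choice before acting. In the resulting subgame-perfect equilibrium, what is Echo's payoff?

Backward induction with Delta moving first.
- A0 → Echo plays Light (best of 17, 6, 2); Delta gets 6.
- A1 → Echo plays Medium (best of 4, 20, 9); Delta gets 8.
- A2 → Echo plays Light (best of 13, 7, 2); Delta gets 12.
- A3 → Echo plays Light (best of 10, 1, 1); Delta gets 20.
- A4 → Echo plays Light (best of 18, 16, 9); Delta gets 5.
Delta's induced payoffs are 6, 8, 12, 20, 5, so Delta commits to A3. Subgame-perfect outcome: (A3, Light) with payoffs (20, 10).

10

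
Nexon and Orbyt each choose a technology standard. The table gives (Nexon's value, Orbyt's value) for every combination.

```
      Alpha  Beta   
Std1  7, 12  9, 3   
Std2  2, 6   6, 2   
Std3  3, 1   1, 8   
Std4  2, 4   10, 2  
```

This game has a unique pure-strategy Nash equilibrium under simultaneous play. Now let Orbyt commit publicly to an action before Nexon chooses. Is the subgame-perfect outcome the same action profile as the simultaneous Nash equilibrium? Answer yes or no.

Backward induction with Orbyt moving first.
- Alpha: Nexon compares 7, 2, 3, 2 and picks Std1; Orbyt would get 12.
- Beta: Nexon compares 9, 6, 1, 10 and picks Std4; Orbyt would get 2.
Among 12, 2, the best is 12 at Alpha. Subgame-perfect outcome: (Std1, Alpha) with payoffs (7, 12).
For the simultaneous game, intersect best replies.
Nexon's best replies: Alpha→Std1; Beta→Std4.
Orbyt's best replies: Std1→Alpha; Std2→Alpha; Std3→Beta; Std4→Alpha.
The unique mutual best reply is (Std1, Alpha), giving (7, 12).
Sequential outcome (Std1, Alpha) coincides with the Nash profile (Std1, Alpha).

yes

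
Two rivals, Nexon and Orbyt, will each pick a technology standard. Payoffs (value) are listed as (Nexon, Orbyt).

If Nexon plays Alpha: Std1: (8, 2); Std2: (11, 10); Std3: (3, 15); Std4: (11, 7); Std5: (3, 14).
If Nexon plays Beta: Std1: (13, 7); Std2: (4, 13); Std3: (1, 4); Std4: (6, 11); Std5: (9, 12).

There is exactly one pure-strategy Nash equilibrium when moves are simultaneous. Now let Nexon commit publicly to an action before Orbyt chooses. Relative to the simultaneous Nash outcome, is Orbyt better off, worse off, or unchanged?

Backward induction with Nexon moving first.
- Alpha: Orbyt compares 2, 10, 15, 7, 14 and picks Std3; Nexon would get 3.
- Beta: Orbyt compares 7, 13, 4, 11, 12 and picks Std2; Nexon would get 4.
Maximizing over 3, 4, Nexon chooses Beta. Subgame-perfect outcome: (Beta, Std2) with payoffs (4, 13).
Under simultaneous play:
Nexon's best replies: Std1→Beta; Std2→Alpha; Std3→Alpha; Std4→Alpha; Std5→Beta.
Orbyt's best replies: Alpha→Std3; Beta→Std2.
The unique mutual best reply is (Alpha, Std3), giving (3, 15).
Orbyt earns 13 sequentially versus 15 at the Nash outcome: worse off.

worse off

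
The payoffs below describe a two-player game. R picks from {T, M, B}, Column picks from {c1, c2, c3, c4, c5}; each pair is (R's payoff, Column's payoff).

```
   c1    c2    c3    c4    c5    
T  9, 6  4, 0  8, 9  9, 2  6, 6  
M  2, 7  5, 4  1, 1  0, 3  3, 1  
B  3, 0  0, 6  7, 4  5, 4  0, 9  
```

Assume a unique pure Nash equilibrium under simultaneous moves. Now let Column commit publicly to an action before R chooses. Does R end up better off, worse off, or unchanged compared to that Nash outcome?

unchanged

Work backward from R's decision.
- c1: BR = T, leader payoff 6.
- c2: BR = M, leader payoff 4.
- c3: BR = T, leader payoff 9.
- c4: BR = T, leader payoff 2.
- c5: BR = T, leader payoff 6.
Among 6, 4, 9, 2, 6, the best is 9 at c3. Subgame-perfect outcome: (T, c3) with payoffs (8, 9).
Under simultaneous play:
R's best replies: c1→T; c2→M; c3→T; c4→T; c5→T.
Column's best replies: T→c3; M→c1; B→c5.
Only (T, c3) has each player best-responding; Nash payoffs (8, 9).
R earns 8 sequentially versus 8 at the Nash outcome: unchanged.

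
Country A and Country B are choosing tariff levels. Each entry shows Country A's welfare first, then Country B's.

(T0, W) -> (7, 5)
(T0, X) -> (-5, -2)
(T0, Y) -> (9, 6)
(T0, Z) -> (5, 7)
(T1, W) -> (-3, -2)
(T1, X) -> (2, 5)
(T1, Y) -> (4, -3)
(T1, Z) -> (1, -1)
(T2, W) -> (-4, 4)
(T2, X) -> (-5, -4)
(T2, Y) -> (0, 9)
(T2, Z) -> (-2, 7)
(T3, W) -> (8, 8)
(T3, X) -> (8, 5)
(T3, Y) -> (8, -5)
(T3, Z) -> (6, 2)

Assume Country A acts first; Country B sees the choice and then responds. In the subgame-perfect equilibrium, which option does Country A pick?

Solve by backward induction (Country A leads).
- T0: Country B compares 5, -2, 6, 7 and picks Z; Country A would get 5.
- T1: Country B compares -2, 5, -3, -1 and picks X; Country A would get 2.
- T2: Country B compares 4, -4, 9, 7 and picks Y; Country A would get 0.
- T3: Country B compares 8, 5, -5, 2 and picks W; Country A would get 8.
Country A's induced payoffs are 5, 2, 0, 8, so Country A commits to T3. Subgame-perfect outcome: (T3, W) with payoffs (8, 8).

T3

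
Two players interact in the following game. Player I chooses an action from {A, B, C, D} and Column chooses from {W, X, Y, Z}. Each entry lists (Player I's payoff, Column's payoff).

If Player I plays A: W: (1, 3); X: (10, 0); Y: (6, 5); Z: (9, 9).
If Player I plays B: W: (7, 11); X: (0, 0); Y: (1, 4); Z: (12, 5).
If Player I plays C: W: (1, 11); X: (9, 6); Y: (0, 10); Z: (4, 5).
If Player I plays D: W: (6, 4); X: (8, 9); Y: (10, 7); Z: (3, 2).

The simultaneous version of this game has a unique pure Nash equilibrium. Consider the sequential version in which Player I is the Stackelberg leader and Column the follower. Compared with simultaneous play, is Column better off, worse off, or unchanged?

Solve by backward induction (Player I leads).
- A: BR = Z, leader payoff 9.
- B: BR = W, leader payoff 7.
- C: BR = W, leader payoff 1.
- D: BR = X, leader payoff 8.
Maximizing over 9, 7, 1, 8, Player I chooses A. Subgame-perfect outcome: (A, Z) with payoffs (9, 9).
For the simultaneous game, intersect best replies.
Player I's best replies: W→B; X→A; Y→D; Z→B.
Column's best replies: A→Z; B→W; C→W; D→X.
The unique mutual best reply is (B, W), giving (7, 11).
Column earns 9 sequentially versus 11 at the Nash outcome: worse off.

worse off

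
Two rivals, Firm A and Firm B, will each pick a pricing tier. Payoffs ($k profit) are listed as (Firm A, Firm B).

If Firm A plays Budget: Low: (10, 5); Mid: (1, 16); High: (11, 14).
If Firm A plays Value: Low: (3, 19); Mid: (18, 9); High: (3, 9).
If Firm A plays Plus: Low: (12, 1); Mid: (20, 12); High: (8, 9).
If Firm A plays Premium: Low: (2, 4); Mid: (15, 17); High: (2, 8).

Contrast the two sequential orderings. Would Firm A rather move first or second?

first

If Firm A leads: Firm B's best replies are Budget→Mid, Value→Low, Plus→Mid, Premium→Mid; Firm A's induced payoffs 1, 3, 20, 15; outcome (Plus, Mid), payoffs (20, 12).
If Firm B leads: Firm A's best replies are Low→Plus, Mid→Plus, High→Budget; Firm B's induced payoffs 1, 12, 14; outcome (Budget, High), payoffs (11, 14).
Firm A gets 20 moving first and 11 moving second, so Firm A prefers to move first.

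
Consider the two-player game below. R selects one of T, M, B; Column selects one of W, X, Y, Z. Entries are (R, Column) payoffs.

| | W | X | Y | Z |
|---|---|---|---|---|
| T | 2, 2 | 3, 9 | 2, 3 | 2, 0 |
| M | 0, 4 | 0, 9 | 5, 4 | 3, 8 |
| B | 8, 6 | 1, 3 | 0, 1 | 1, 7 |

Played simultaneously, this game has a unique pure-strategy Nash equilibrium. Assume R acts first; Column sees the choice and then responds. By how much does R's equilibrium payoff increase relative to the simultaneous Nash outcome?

0

Backward induction with R moving first.
- T: BR = X, leader payoff 3.
- M: BR = X, leader payoff 0.
- B: BR = Z, leader payoff 1.
Maximizing over 3, 0, 1, R chooses T. Subgame-perfect outcome: (T, X) with payoffs (3, 9).
For the simultaneous game, intersect best replies.
R's best replies: W→B; X→T; Y→M; Z→M.
Column's best replies: T→X; M→X; B→Z.
Only (T, X) has each player best-responding; Nash payoffs (3, 9).
R's commitment gain: 3 − 3 = 0.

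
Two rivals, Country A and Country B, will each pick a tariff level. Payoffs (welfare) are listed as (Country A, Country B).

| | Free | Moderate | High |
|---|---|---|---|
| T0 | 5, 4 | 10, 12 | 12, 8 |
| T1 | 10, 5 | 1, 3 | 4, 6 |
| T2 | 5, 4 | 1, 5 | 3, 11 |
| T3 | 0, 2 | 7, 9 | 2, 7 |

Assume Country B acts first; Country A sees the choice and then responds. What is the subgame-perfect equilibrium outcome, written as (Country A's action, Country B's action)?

(T0, Moderate)

Backward induction with Country B moving first.
- Free: Country A compares 5, 10, 5, 0 and picks T1; Country B would get 5.
- Moderate: Country A compares 10, 1, 1, 7 and picks T0; Country B would get 12.
- High: Country A compares 12, 4, 3, 2 and picks T0; Country B would get 8.
Country B's induced payoffs are 5, 12, 8, so Country B commits to Moderate. Subgame-perfect outcome: (T0, Moderate) with payoffs (10, 12).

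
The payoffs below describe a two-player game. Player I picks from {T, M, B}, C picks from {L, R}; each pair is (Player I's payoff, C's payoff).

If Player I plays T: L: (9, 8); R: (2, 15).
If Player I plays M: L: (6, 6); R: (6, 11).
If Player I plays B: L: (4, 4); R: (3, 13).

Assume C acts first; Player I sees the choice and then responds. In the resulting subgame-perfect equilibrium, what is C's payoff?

11

Player I best-responds to each possible C move:
- L: Player I compares 9, 6, 4 and picks T; C would get 8.
- R: Player I compares 2, 6, 3 and picks M; C would get 11.
C's induced payoffs are 8, 11, so C commits to R. Subgame-perfect outcome: (M, R) with payoffs (6, 11).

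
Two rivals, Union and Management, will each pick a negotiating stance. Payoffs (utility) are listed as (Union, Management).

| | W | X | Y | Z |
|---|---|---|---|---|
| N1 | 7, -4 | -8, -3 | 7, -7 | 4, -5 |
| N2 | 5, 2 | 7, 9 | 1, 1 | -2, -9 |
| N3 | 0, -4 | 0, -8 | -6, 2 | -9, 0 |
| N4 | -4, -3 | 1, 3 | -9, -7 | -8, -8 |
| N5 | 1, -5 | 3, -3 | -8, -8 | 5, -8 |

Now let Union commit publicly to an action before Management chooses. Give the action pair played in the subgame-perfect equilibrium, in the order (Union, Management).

(N2, X)

Management best-responds to each possible Union move:
- N1 → Management plays X (best of -4, -3, -7, -5); Union gets -8.
- N2 → Management plays X (best of 2, 9, 1, -9); Union gets 7.
- N3 → Management plays Y (best of -4, -8, 2, 0); Union gets -6.
- N4 → Management plays X (best of -3, 3, -7, -8); Union gets 1.
- N5 → Management plays X (best of -5, -3, -8, -8); Union gets 3.
Maximizing over -8, 7, -6, 1, 3, Union chooses N2. Subgame-perfect outcome: (N2, X) with payoffs (7, 9).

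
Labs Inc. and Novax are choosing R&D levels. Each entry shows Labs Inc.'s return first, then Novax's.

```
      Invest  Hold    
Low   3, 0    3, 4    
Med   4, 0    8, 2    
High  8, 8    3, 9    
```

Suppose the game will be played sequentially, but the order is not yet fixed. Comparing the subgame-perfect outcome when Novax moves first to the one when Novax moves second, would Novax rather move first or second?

first

If Labs Inc. leads: Novax's best replies are Low→Hold, Med→Hold, High→Hold; Labs Inc.'s induced payoffs 3, 8, 3; outcome (Med, Hold), payoffs (8, 2).
If Novax leads: Labs Inc.'s best replies are Invest→High, Hold→Med; Novax's induced payoffs 8, 2; outcome (High, Invest), payoffs (8, 8).
Novax gets 8 moving first and 2 moving second, so Novax prefers to move first.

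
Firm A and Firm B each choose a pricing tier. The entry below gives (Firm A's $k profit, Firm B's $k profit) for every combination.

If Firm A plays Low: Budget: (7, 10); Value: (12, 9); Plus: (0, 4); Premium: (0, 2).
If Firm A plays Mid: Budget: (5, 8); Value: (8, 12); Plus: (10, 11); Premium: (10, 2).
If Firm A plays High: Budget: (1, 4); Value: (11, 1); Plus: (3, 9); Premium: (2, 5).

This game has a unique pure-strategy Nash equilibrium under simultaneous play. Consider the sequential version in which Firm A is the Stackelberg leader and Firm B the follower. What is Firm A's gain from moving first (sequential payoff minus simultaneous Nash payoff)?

1

Solve by backward induction (Firm A leads).
- Low: BR = Budget, leader payoff 7.
- Mid: BR = Value, leader payoff 8.
- High: BR = Plus, leader payoff 3.
Among 7, 8, 3, the best is 8 at Mid. Subgame-perfect outcome: (Mid, Value) with payoffs (8, 12).
Now find the simultaneous Nash equilibrium.
Firm A's best replies: Budget→Low; Value→Low; Plus→Mid; Premium→Mid.
Firm B's best replies: Low→Budget; Mid→Value; High→Plus.
The unique mutual best reply is (Low, Budget), giving (7, 10).
Firm A's commitment gain: 8 − 7 = 1.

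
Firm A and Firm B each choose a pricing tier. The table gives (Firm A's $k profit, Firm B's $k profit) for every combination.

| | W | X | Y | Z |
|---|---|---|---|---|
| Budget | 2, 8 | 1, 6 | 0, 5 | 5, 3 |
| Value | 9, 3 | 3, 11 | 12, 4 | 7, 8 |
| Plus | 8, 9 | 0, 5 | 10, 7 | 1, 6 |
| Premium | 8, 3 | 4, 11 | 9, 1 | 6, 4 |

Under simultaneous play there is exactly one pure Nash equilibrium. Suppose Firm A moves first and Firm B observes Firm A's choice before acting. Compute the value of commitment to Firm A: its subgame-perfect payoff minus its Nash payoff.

Work backward from Firm B's decision.
- Budget: Firm B compares 8, 6, 5, 3 and picks W; Firm A would get 2.
- Value: Firm B compares 3, 11, 4, 8 and picks X; Firm A would get 3.
- Plus: Firm B compares 9, 5, 7, 6 and picks W; Firm A would get 8.
- Premium: Firm B compares 3, 11, 1, 4 and picks X; Firm A would get 4.
Among 2, 3, 8, 4, the best is 8 at Plus. Subgame-perfect outcome: (Plus, W) with payoffs (8, 9).
Under simultaneous play:
Firm A's best replies: W→Value; X→Premium; Y→Value; Z→Value.
Firm B's best replies: Budget→W; Value→X; Plus→W; Premium→X.
The unique mutual best reply is (Premium, X), giving (4, 11).
Firm A's commitment gain: 8 − 4 = 4.

4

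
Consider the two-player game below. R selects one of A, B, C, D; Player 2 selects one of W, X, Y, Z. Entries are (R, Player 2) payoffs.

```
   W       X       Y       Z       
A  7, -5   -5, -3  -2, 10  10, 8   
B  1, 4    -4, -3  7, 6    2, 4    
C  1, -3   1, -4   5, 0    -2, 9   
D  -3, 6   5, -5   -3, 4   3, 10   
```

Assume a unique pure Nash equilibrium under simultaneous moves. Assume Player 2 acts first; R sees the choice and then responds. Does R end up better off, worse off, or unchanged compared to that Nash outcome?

Work backward from R's decision.
- W: R compares 7, 1, 1, -3 and picks A; Player 2 would get -5.
- X: R compares -5, -4, 1, 5 and picks D; Player 2 would get -5.
- Y: R compares -2, 7, 5, -3 and picks B; Player 2 would get 6.
- Z: R compares 10, 2, -2, 3 and picks A; Player 2 would get 8.
Player 2's induced payoffs are -5, -5, 6, 8, so Player 2 commits to Z. Subgame-perfect outcome: (A, Z) with payoffs (10, 8).
Now find the simultaneous Nash equilibrium.
R's best replies: W→A; X→D; Y→B; Z→A.
Player 2's best replies: A→Y; B→Y; C→Z; D→Z.
Only (B, Y) has each player best-responding; Nash payoffs (7, 6).
R earns 10 sequentially versus 7 at the Nash outcome: better off.

better off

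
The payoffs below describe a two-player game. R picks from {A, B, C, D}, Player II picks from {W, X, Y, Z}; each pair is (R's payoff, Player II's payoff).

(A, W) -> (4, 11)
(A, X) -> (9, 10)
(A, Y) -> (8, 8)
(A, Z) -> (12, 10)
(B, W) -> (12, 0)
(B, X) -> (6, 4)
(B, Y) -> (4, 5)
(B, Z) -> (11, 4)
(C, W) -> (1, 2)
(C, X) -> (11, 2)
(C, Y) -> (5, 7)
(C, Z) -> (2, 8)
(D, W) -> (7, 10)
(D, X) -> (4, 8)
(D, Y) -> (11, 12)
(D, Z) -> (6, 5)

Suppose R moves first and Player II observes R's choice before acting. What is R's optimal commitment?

D

Work backward from Player II's decision.
- A → Player II plays W (best of 11, 10, 8, 10); R gets 4.
- B → Player II plays Y (best of 0, 4, 5, 4); R gets 4.
- C → Player II plays Z (best of 2, 2, 7, 8); R gets 2.
- D → Player II plays Y (best of 10, 8, 12, 5); R gets 11.
Maximizing over 4, 4, 2, 11, R chooses D. Subgame-perfect outcome: (D, Y) with payoffs (11, 12).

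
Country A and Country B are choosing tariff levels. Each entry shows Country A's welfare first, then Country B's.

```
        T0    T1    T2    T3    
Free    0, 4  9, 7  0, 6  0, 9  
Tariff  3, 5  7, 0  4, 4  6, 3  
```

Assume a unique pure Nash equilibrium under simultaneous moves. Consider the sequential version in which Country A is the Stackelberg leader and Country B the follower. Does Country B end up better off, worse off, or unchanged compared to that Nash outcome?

unchanged

Solve by backward induction (Country A leads).
- Free: BR = T3, leader payoff 0.
- Tariff: BR = T0, leader payoff 3.
Among 0, 3, the best is 3 at Tariff. Subgame-perfect outcome: (Tariff, T0) with payoffs (3, 5).
For the simultaneous game, intersect best replies.
Country A's best replies: T0→Tariff; T1→Free; T2→Tariff; T3→Tariff.
Country B's best replies: Free→T3; Tariff→T0.
Only (Tariff, T0) has each player best-responding; Nash payoffs (3, 5).
Country B earns 5 sequentially versus 5 at the Nash outcome: unchanged.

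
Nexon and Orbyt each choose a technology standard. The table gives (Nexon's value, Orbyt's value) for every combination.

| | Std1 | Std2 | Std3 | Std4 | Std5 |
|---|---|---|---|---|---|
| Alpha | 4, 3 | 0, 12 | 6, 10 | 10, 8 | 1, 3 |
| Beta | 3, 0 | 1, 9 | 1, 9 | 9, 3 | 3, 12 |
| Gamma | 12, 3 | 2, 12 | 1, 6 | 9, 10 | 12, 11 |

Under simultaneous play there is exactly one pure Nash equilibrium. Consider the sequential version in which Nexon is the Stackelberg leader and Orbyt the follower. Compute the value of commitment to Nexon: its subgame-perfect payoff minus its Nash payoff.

Backward induction with Nexon moving first.
- Alpha: BR = Std2, leader payoff 0.
- Beta: BR = Std5, leader payoff 3.
- Gamma: BR = Std2, leader payoff 2.
Nexon's induced payoffs are 0, 3, 2, so Nexon commits to Beta. Subgame-perfect outcome: (Beta, Std5) with payoffs (3, 12).
For the simultaneous game, intersect best replies.
Nexon's best replies: Std1→Gamma; Std2→Gamma; Std3→Alpha; Std4→Alpha; Std5→Gamma.
Orbyt's best replies: Alpha→Std2; Beta→Std5; Gamma→Std2.
Only (Gamma, Std2) has each player best-responding; Nash payoffs (2, 12).
Nexon's commitment gain: 3 − 2 = 1.

1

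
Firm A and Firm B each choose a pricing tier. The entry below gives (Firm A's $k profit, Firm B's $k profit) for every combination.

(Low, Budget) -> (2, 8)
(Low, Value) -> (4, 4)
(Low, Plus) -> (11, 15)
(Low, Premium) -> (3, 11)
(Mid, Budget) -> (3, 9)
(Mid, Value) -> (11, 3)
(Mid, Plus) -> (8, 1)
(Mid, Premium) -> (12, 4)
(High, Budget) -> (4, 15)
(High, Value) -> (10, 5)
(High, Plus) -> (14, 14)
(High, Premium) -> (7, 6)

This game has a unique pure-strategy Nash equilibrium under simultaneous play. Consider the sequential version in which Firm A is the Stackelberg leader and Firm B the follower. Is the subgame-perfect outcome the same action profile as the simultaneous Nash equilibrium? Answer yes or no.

Firm B best-responds to each possible Firm A move:
- Low: BR = Plus, leader payoff 11.
- Mid: BR = Budget, leader payoff 3.
- High: BR = Budget, leader payoff 4.
Among 11, 3, 4, the best is 11 at Low. Subgame-perfect outcome: (Low, Plus) with payoffs (11, 15).
Under simultaneous play:
Firm A's best replies: Budget→High; Value→Mid; Plus→High; Premium→Mid.
Firm B's best replies: Low→Plus; Mid→Budget; High→Budget.
Only (High, Budget) has each player best-responding; Nash payoffs (4, 15).
Sequential outcome (Low, Plus) differs from the Nash profile (High, Budget).

no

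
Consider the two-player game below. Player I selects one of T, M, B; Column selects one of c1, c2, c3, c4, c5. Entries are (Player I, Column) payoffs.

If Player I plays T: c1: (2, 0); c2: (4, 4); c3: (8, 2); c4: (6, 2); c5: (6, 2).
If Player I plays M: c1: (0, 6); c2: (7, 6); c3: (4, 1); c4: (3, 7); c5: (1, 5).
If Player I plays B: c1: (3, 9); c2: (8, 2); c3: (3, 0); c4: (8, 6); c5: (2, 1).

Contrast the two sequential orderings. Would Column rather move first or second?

first

If Player I leads: Column's best replies are T→c2, M→c4, B→c1; Player I's induced payoffs 4, 3, 3; outcome (T, c2), payoffs (4, 4).
If Column leads: Player I's best replies are c1→B, c2→B, c3→T, c4→B, c5→T; Column's induced payoffs 9, 2, 2, 6, 2; outcome (B, c1), payoffs (3, 9).
Column gets 9 moving first and 4 moving second, so Column prefers to move first.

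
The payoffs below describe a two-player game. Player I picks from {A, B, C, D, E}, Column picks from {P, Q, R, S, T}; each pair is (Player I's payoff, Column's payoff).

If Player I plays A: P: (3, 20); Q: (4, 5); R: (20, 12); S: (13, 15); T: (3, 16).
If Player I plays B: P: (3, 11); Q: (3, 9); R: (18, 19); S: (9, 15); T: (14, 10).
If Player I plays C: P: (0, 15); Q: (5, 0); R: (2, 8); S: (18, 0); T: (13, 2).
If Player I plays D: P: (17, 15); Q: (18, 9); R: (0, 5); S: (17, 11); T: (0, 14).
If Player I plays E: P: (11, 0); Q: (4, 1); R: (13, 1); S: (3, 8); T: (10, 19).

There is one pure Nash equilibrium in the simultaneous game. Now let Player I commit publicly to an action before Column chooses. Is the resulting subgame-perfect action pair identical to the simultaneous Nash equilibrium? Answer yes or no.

Backward induction with Player I moving first.
- A: BR = P, leader payoff 3.
- B: BR = R, leader payoff 18.
- C: BR = P, leader payoff 0.
- D: BR = P, leader payoff 17.
- E: BR = T, leader payoff 10.
Player I's induced payoffs are 3, 18, 0, 17, 10, so Player I commits to B. Subgame-perfect outcome: (B, R) with payoffs (18, 19).
Now find the simultaneous Nash equilibrium.
Player I's best replies: P→D; Q→D; R→A; S→C; T→B.
Column's best replies: A→P; B→R; C→P; D→P; E→T.
Only (D, P) has each player best-responding; Nash payoffs (17, 15).
Sequential outcome (B, R) differs from the Nash profile (D, P).

no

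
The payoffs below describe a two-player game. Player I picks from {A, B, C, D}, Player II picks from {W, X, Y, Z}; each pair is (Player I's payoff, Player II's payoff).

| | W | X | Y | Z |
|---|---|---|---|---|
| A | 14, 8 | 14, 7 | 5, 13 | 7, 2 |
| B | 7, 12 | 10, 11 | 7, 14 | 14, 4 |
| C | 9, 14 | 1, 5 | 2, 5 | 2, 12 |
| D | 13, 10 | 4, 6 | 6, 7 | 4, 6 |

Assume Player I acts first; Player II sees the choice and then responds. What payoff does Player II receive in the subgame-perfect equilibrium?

10

Backward induction with Player I moving first.
- A → Player II plays Y (best of 8, 7, 13, 2); Player I gets 5.
- B → Player II plays Y (best of 12, 11, 14, 4); Player I gets 7.
- C → Player II plays W (best of 14, 5, 5, 12); Player I gets 9.
- D → Player II plays W (best of 10, 6, 7, 6); Player I gets 13.
Among 5, 7, 9, 13, the best is 13 at D. Subgame-perfect outcome: (D, W) with payoffs (13, 10).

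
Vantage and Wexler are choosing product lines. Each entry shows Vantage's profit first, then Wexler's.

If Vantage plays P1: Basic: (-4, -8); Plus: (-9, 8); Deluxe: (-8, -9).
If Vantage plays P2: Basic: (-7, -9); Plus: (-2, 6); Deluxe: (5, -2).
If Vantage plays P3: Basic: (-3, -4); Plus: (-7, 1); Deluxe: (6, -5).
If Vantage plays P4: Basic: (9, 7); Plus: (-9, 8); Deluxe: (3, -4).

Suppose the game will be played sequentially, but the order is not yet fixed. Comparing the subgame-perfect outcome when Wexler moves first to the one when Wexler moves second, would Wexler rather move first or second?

If Vantage leads: Wexler's best replies are P1→Plus, P2→Plus, P3→Plus, P4→Plus; Vantage's induced payoffs -9, -2, -7, -9; outcome (P2, Plus), payoffs (-2, 6).
If Wexler leads: Vantage's best replies are Basic→P4, Plus→P2, Deluxe→P3; Wexler's induced payoffs 7, 6, -5; outcome (P4, Basic), payoffs (9, 7).
Wexler gets 7 moving first and 6 moving second, so Wexler prefers to move first.

first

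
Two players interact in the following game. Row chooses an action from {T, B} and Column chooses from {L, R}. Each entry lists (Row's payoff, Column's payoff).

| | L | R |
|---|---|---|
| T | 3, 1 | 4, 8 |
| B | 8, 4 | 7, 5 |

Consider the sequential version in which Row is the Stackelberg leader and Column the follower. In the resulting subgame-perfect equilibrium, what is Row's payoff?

7

Solve by backward induction (Row leads).
- T → Column plays R (best of 1, 8); Row gets 4.
- B → Column plays R (best of 4, 5); Row gets 7.
Row's induced payoffs are 4, 7, so Row commits to B. Subgame-perfect outcome: (B, R) with payoffs (7, 5).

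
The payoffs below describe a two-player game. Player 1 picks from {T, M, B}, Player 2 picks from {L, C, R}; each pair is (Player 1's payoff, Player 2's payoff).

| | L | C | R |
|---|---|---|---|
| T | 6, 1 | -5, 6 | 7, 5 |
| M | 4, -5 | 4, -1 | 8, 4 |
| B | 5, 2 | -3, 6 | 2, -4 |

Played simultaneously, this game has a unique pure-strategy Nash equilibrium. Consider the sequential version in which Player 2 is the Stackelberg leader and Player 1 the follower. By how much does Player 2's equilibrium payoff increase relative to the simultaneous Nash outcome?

0

Work backward from Player 1's decision.
- L: Player 1 compares 6, 4, 5 and picks T; Player 2 would get 1.
- C: Player 1 compares -5, 4, -3 and picks M; Player 2 would get -1.
- R: Player 1 compares 7, 8, 2 and picks M; Player 2 would get 4.
Among 1, -1, 4, the best is 4 at R. Subgame-perfect outcome: (M, R) with payoffs (8, 4).
For the simultaneous game, intersect best replies.
Player 1's best replies: L→T; C→M; R→M.
Player 2's best replies: T→C; M→R; B→C.
The unique mutual best reply is (M, R), giving (8, 4).
Player 2's commitment gain: 4 − 4 = 0.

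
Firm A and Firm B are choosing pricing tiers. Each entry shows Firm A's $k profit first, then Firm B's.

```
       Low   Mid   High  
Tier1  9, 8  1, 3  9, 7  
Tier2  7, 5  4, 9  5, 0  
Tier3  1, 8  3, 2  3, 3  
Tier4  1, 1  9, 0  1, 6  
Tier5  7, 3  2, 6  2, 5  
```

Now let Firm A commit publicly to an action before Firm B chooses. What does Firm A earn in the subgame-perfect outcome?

9

Solve by backward induction (Firm A leads).
- Tier1 → Firm B plays Low (best of 8, 3, 7); Firm A gets 9.
- Tier2 → Firm B plays Mid (best of 5, 9, 0); Firm A gets 4.
- Tier3 → Firm B plays Low (best of 8, 2, 3); Firm A gets 1.
- Tier4 → Firm B plays High (best of 1, 0, 6); Firm A gets 1.
- Tier5 → Firm B plays Mid (best of 3, 6, 5); Firm A gets 2.
Maximizing over 9, 4, 1, 1, 2, Firm A chooses Tier1. Subgame-perfect outcome: (Tier1, Low) with payoffs (9, 8).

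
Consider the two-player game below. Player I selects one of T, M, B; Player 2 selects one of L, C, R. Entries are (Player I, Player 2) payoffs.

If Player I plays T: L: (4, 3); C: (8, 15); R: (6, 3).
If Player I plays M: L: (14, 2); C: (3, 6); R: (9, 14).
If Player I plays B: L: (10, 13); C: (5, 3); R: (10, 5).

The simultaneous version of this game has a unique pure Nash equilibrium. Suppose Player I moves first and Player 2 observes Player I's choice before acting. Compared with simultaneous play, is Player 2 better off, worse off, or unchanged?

Player 2 best-responds to each possible Player I move:
- T → Player 2 plays C (best of 3, 15, 3); Player I gets 8.
- M → Player 2 plays R (best of 2, 6, 14); Player I gets 9.
- B → Player 2 plays L (best of 13, 3, 5); Player I gets 10.
Among 8, 9, 10, the best is 10 at B. Subgame-perfect outcome: (B, L) with payoffs (10, 13).
Now find the simultaneous Nash equilibrium.
Player I's best replies: L→M; C→T; R→B.
Player 2's best replies: T→C; M→R; B→L.
The unique mutual best reply is (T, C), giving (8, 15).
Player 2 earns 13 sequentially versus 15 at the Nash outcome: worse off.

worse off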